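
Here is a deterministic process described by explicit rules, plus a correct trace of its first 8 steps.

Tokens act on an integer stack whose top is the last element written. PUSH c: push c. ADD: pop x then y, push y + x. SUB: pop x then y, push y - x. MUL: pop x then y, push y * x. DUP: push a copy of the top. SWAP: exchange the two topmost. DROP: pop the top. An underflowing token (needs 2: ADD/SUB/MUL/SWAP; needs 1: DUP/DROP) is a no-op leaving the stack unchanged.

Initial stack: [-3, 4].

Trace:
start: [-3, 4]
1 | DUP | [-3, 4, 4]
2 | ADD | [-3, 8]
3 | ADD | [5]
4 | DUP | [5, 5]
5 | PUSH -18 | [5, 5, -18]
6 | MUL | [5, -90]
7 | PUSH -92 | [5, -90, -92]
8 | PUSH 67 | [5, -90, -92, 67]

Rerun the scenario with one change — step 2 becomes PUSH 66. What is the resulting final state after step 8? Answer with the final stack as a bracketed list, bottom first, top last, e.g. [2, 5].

[-3, 4, 70, -1260, -92, 67]

(re-executing from step 2 with the substitution; state before step 2: [-3, 4, 4])
2 | PUSH 66 | [-3, 4, 4, 66]
3 | ADD | [-3, 4, 70]
4 | DUP | [-3, 4, 70, 70]
5 | PUSH -18 | [-3, 4, 70, 70, -18]
6 | MUL | [-3, 4, 70, -1260]
7 | PUSH -92 | [-3, 4, 70, -1260, -92]
8 | PUSH 67 | [-3, 4, 70, -1260, -92, 67]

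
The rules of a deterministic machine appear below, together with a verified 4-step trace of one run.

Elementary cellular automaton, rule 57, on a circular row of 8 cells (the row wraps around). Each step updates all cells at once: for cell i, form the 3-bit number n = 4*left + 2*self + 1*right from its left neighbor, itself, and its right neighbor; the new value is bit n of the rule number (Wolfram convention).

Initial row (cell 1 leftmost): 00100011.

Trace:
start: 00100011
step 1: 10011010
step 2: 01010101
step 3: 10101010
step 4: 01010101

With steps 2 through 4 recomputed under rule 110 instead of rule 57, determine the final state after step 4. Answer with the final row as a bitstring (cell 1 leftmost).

(re-executing steps 2..4 under rule 110; state before step 2: 10011010)
step 2: 10111111
step 3: 11100000
step 4: 10100001

10100001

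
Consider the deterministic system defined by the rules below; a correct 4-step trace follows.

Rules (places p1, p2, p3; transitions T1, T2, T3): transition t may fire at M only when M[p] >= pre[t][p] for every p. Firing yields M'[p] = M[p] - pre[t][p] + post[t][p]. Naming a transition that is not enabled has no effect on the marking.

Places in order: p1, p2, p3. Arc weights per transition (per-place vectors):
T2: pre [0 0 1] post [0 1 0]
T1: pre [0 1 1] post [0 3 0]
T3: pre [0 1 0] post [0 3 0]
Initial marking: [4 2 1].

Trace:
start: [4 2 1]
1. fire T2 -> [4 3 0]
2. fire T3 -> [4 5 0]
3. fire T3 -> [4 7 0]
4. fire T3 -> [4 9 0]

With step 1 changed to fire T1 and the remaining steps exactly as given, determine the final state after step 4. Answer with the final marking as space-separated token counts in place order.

(re-executing from step 1 with the substitution; state before step 1: [4 2 1])
1. fire T1 -> [4 4 0]
2. fire T3 -> [4 6 0]
3. fire T3 -> [4 8 0]
4. fire T3 -> [4 10 0]

4 10 0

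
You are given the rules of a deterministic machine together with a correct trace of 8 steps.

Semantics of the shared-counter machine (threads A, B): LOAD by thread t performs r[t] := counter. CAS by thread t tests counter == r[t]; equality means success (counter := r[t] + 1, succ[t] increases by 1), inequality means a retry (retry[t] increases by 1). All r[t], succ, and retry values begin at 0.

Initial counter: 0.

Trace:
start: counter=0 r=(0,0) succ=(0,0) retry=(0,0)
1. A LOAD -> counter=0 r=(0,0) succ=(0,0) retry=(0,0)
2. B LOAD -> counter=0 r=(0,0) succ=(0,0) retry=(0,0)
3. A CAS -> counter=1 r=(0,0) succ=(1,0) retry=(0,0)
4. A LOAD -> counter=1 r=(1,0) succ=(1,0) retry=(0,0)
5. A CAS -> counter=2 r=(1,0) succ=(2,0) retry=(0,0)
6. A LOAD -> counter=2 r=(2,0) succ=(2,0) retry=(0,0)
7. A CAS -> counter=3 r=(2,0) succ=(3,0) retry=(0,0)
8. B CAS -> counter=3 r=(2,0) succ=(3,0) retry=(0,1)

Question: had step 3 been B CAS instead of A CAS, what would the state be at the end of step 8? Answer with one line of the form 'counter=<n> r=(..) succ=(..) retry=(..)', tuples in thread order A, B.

counter=3 r=(2,0) succ=(2,1) retry=(0,1)

(re-executing from step 3 with the substitution; state before step 3: counter=0 r=(0,0) succ=(0,0) retry=(0,0))
3. B CAS -> counter=1 r=(0,0) succ=(0,1) retry=(0,0)
4. A LOAD -> counter=1 r=(1,0) succ=(0,1) retry=(0,0)
5. A CAS -> counter=2 r=(1,0) succ=(1,1) retry=(0,0)
6. A LOAD -> counter=2 r=(2,0) succ=(1,1) retry=(0,0)
7. A CAS -> counter=3 r=(2,0) succ=(2,1) retry=(0,0)
8. B CAS -> counter=3 r=(2,0) succ=(2,1) retry=(0,1)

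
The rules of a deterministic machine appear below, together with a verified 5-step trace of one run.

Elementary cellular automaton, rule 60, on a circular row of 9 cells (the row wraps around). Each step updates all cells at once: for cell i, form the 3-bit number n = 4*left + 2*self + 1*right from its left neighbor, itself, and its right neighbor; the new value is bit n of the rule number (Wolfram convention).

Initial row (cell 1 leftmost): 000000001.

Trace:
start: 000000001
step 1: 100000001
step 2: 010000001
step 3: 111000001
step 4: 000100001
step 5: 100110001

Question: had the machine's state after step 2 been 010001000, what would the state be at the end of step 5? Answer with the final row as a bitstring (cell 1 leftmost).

state after step 2 := 010001000
step 3: 011001100
step 4: 010101010
step 5: 011111111

011111111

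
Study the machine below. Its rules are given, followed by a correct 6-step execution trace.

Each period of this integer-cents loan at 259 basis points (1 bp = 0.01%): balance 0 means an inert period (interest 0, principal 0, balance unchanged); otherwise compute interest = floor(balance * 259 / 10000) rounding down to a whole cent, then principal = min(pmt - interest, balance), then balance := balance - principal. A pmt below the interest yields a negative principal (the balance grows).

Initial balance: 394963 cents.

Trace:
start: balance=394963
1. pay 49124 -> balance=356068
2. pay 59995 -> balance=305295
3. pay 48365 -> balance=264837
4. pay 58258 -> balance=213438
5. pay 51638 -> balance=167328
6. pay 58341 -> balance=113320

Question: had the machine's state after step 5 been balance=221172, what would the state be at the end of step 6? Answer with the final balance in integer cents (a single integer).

state after step 5 := balance=221172
6. pay 58341 -> balance=168559

168559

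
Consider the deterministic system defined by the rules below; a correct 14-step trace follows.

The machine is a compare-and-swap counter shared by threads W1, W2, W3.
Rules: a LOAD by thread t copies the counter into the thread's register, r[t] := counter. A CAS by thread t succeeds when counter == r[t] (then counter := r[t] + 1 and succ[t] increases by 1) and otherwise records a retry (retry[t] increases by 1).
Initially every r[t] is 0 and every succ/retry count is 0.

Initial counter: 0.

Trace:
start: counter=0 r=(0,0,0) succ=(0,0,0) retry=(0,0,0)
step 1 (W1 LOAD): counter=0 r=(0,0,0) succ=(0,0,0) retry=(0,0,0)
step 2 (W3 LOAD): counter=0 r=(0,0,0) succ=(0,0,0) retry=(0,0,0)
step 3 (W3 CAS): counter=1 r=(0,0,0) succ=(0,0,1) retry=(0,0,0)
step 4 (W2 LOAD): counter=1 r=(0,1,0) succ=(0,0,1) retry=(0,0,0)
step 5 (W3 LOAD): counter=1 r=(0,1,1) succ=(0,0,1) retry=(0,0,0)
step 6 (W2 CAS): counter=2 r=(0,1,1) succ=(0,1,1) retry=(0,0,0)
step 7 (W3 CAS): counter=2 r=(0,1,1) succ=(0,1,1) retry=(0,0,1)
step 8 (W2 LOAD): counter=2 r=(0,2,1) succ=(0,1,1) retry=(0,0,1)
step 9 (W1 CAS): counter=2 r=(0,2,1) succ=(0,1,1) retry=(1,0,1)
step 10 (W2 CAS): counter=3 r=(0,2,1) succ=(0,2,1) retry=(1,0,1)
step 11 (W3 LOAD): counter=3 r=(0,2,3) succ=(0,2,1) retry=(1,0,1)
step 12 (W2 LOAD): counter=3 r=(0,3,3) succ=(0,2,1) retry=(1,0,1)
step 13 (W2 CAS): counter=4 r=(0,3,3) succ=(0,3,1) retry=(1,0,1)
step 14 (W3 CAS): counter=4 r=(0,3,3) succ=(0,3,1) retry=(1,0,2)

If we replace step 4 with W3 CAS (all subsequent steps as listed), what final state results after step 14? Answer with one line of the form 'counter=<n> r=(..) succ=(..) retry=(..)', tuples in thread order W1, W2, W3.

(re-executing from step 4 with the substitution; state before step 4: counter=1 r=(0,0,0) succ=(0,0,1) retry=(0,0,0))
step 4 (W3 CAS): counter=1 r=(0,0,0) succ=(0,0,1) retry=(0,0,1)
step 5 (W3 LOAD): counter=1 r=(0,0,1) succ=(0,0,1) retry=(0,0,1)
step 6 (W2 CAS): counter=1 r=(0,0,1) succ=(0,0,1) retry=(0,1,1)
step 7 (W3 CAS): counter=2 r=(0,0,1) succ=(0,0,2) retry=(0,1,1)
step 8 (W2 LOAD): counter=2 r=(0,2,1) succ=(0,0,2) retry=(0,1,1)
step 9 (W1 CAS): counter=2 r=(0,2,1) succ=(0,0,2) retry=(1,1,1)
step 10 (W2 CAS): counter=3 r=(0,2,1) succ=(0,1,2) retry=(1,1,1)
step 11 (W3 LOAD): counter=3 r=(0,2,3) succ=(0,1,2) retry=(1,1,1)
step 12 (W2 LOAD): counter=3 r=(0,3,3) succ=(0,1,2) retry=(1,1,1)
step 13 (W2 CAS): counter=4 r=(0,3,3) succ=(0,2,2) retry=(1,1,1)
step 14 (W3 CAS): counter=4 r=(0,3,3) succ=(0,2,2) retry=(1,1,2)

counter=4 r=(0,3,3) succ=(0,2,2) retry=(1,1,2)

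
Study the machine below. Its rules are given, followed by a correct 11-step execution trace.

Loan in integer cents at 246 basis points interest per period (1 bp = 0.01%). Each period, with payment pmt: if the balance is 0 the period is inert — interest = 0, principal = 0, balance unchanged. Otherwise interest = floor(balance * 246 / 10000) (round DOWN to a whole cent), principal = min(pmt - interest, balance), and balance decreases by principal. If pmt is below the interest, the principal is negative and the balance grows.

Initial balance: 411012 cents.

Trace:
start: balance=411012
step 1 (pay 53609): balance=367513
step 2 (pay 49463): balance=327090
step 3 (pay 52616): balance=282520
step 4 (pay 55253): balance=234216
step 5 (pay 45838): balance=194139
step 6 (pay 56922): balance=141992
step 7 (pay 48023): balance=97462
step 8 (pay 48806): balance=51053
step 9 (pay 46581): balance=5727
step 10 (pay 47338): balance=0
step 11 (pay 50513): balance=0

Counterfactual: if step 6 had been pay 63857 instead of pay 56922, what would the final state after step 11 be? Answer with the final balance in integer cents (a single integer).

(re-executing from step 6 with the substitution; state before step 6: balance=194139)
step 6 (pay 63857): balance=135057
step 7 (pay 48023): balance=90356
step 8 (pay 48806): balance=43772
step 9 (pay 46581): balance=0
step 10 (pay 47338): balance=0
step 11 (pay 50513): balance=0

0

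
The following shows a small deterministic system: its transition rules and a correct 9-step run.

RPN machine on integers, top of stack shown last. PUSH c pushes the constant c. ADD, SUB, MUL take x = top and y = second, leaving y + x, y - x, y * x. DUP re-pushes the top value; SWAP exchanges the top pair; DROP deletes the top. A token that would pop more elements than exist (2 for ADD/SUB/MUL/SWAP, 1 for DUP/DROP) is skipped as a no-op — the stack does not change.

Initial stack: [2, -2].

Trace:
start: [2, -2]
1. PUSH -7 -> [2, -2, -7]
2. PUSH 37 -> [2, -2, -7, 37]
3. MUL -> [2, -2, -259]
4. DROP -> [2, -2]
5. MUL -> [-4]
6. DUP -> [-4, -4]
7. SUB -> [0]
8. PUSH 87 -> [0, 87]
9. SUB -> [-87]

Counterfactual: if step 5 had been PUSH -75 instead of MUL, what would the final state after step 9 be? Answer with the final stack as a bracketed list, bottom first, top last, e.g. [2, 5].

(re-executing from step 5 with the substitution; state before step 5: [2, -2])
5. PUSH -75 -> [2, -2, -75]
6. DUP -> [2, -2, -75, -75]
7. SUB -> [2, -2, 0]
8. PUSH 87 -> [2, -2, 0, 87]
9. SUB -> [2, -2, -87]

[2, -2, -87]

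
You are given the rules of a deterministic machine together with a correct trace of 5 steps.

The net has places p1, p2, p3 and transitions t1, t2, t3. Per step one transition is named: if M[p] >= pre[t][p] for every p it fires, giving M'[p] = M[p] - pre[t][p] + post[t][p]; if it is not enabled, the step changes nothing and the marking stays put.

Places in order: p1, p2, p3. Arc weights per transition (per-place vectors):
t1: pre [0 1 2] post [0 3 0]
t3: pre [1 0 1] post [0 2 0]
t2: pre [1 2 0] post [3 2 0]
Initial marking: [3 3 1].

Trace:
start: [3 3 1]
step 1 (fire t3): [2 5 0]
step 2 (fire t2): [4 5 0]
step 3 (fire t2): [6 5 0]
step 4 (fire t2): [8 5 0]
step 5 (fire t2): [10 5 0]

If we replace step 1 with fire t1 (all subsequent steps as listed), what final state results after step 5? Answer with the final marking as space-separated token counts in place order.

11 3 1

(re-executing from step 1 with the substitution; state before step 1: [3 3 1])
step 1 (fire t1): [3 3 1]
step 2 (fire t2): [5 3 1]
step 3 (fire t2): [7 3 1]
step 4 (fire t2): [9 3 1]
step 5 (fire t2): [11 3 1]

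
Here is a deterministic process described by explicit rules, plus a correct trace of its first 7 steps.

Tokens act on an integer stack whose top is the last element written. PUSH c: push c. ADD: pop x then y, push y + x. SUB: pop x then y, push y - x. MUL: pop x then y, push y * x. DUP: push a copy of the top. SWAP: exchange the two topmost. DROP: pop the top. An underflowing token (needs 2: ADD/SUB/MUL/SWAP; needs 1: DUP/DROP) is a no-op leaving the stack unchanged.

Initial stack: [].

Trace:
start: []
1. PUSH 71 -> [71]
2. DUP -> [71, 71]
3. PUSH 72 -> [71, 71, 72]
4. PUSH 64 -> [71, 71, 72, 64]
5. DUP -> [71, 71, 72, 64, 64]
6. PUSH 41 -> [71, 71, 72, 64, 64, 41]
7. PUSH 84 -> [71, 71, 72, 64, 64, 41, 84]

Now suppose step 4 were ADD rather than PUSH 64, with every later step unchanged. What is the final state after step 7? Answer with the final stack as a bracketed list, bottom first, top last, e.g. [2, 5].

[71, 143, 143, 41, 84]

(re-executing from step 4 with the substitution; state before step 4: [71, 71, 72])
4. ADD -> [71, 143]
5. DUP -> [71, 143, 143]
6. PUSH 41 -> [71, 143, 143, 41]
7. PUSH 84 -> [71, 143, 143, 41, 84]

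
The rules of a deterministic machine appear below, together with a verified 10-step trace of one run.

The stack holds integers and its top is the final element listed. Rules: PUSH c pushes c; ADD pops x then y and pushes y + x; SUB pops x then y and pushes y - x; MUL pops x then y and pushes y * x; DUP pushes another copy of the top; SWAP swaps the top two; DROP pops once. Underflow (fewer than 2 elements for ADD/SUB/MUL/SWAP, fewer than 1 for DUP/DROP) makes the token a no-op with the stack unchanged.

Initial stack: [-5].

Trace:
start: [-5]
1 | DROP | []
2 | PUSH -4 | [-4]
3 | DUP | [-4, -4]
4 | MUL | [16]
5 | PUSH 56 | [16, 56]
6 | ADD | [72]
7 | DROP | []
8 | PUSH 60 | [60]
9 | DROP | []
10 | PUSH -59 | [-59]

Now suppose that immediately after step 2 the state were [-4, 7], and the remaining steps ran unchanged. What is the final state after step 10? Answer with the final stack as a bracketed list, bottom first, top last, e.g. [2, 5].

[-4, -59]

state after step 2 := [-4, 7]
3 | DUP | [-4, 7, 7]
4 | MUL | [-4, 49]
5 | PUSH 56 | [-4, 49, 56]
6 | ADD | [-4, 105]
7 | DROP | [-4]
8 | PUSH 60 | [-4, 60]
9 | DROP | [-4]
10 | PUSH -59 | [-4, -59]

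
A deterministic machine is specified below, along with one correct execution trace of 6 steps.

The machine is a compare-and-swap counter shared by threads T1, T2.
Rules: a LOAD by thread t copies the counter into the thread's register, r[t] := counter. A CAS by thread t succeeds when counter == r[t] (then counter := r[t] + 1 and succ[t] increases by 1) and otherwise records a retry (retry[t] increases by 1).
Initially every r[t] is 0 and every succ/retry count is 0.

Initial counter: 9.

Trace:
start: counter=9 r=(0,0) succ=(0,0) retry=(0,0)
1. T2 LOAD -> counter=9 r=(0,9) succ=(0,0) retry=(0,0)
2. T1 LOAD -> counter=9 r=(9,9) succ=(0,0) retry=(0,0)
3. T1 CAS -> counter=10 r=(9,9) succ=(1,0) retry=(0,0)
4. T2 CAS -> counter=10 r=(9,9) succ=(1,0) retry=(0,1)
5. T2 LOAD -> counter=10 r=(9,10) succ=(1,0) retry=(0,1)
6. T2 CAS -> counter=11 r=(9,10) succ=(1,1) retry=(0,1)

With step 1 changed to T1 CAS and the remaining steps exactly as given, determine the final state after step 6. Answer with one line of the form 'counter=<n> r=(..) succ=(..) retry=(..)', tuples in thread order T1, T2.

(re-executing from step 1 with the substitution; state before step 1: counter=9 r=(0,0) succ=(0,0) retry=(0,0))
1. T1 CAS -> counter=9 r=(0,0) succ=(0,0) retry=(1,0)
2. T1 LOAD -> counter=9 r=(9,0) succ=(0,0) retry=(1,0)
3. T1 CAS -> counter=10 r=(9,0) succ=(1,0) retry=(1,0)
4. T2 CAS -> counter=10 r=(9,0) succ=(1,0) retry=(1,1)
5. T2 LOAD -> counter=10 r=(9,10) succ=(1,0) retry=(1,1)
6. T2 CAS -> counter=11 r=(9,10) succ=(1,1) retry=(1,1)

counter=11 r=(9,10) succ=(1,1) retry=(1,1)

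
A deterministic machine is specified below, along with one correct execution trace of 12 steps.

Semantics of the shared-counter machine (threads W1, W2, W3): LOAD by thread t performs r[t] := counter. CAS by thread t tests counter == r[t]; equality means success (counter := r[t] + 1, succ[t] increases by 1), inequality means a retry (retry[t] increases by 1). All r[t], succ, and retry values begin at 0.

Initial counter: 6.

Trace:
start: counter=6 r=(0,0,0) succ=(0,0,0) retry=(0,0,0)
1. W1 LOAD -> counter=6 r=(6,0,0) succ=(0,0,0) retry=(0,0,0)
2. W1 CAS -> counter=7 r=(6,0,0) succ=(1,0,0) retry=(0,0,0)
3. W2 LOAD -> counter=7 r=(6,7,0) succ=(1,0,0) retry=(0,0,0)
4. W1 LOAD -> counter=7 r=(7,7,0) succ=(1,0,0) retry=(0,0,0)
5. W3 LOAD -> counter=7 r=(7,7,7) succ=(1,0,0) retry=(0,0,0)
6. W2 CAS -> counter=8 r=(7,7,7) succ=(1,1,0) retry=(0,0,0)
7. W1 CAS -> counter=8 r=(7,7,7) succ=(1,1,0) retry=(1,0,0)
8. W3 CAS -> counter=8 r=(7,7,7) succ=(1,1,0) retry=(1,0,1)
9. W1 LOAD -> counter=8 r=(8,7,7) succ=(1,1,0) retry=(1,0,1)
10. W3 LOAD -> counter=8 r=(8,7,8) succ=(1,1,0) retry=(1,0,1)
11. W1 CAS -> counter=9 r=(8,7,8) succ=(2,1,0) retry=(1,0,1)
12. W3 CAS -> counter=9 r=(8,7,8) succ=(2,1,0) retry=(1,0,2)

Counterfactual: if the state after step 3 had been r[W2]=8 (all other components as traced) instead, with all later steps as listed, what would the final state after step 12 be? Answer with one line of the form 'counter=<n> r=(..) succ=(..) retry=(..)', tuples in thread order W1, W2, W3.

counter=9 r=(8,8,8) succ=(3,0,0) retry=(0,1,2)

state after step 3 := counter=7 r=(6,8,0) succ=(1,0,0) retry=(0,0,0)
4. W1 LOAD -> counter=7 r=(7,8,0) succ=(1,0,0) retry=(0,0,0)
5. W3 LOAD -> counter=7 r=(7,8,7) succ=(1,0,0) retry=(0,0,0)
6. W2 CAS -> counter=7 r=(7,8,7) succ=(1,0,0) retry=(0,1,0)
7. W1 CAS -> counter=8 r=(7,8,7) succ=(2,0,0) retry=(0,1,0)
8. W3 CAS -> counter=8 r=(7,8,7) succ=(2,0,0) retry=(0,1,1)
9. W1 LOAD -> counter=8 r=(8,8,7) succ=(2,0,0) retry=(0,1,1)
10. W3 LOAD -> counter=8 r=(8,8,8) succ=(2,0,0) retry=(0,1,1)
11. W1 CAS -> counter=9 r=(8,8,8) succ=(3,0,0) retry=(0,1,1)
12. W3 CAS -> counter=9 r=(8,8,8) succ=(3,0,0) retry=(0,1,2)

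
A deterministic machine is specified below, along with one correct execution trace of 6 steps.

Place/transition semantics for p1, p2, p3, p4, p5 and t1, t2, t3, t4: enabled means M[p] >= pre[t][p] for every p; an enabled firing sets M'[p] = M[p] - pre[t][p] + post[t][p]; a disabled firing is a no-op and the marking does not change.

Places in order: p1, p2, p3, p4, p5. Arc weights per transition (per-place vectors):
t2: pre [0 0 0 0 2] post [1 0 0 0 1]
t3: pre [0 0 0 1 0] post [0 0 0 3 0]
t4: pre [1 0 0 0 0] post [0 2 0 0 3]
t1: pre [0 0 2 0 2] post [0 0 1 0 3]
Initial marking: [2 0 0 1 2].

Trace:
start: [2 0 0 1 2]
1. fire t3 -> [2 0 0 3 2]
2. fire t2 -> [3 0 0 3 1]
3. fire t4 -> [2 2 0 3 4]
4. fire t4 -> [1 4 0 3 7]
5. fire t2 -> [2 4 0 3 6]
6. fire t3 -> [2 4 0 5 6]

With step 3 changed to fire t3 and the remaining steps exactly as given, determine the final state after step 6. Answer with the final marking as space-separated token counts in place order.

3 2 0 7 3

(re-executing from step 3 with the substitution; state before step 3: [3 0 0 3 1])
3. fire t3 -> [3 0 0 5 1]
4. fire t4 -> [2 2 0 5 4]
5. fire t2 -> [3 2 0 5 3]
6. fire t3 -> [3 2 0 7 3]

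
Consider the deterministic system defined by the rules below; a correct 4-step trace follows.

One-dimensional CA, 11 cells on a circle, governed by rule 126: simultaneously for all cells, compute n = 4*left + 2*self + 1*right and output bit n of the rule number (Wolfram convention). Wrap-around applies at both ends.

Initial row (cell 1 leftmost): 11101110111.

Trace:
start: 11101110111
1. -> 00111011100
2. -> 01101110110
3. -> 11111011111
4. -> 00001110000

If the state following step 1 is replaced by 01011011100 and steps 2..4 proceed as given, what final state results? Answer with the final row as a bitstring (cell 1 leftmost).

state after step 1 := 01011011100
2. -> 11111110110
3. -> 10000011111
4. -> 11000110000

11000110000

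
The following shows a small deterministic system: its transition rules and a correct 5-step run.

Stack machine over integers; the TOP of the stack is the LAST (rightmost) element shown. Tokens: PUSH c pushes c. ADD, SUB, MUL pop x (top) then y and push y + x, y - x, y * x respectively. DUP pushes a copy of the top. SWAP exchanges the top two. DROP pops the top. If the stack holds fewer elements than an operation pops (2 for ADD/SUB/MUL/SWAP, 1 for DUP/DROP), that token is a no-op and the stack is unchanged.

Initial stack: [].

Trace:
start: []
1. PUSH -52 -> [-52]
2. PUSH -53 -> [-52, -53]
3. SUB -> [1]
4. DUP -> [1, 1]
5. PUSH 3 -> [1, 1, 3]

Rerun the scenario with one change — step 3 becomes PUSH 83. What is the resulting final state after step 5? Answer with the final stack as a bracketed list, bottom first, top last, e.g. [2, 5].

[-52, -53, 83, 83, 3]

(re-executing from step 3 with the substitution; state before step 3: [-52, -53])
3. PUSH 83 -> [-52, -53, 83]
4. DUP -> [-52, -53, 83, 83]
5. PUSH 3 -> [-52, -53, 83, 83, 3]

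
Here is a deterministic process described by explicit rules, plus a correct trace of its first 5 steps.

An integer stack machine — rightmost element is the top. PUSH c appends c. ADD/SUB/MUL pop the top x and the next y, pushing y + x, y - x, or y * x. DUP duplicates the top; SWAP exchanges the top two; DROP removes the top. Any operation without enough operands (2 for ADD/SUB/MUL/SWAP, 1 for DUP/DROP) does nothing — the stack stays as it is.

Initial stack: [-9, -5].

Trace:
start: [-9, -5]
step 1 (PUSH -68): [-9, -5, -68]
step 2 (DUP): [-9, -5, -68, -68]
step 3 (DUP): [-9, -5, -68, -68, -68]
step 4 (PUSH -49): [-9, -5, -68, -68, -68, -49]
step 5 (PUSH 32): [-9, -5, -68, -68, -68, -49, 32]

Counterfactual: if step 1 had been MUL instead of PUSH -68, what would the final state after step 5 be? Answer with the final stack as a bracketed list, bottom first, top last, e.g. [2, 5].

[45, 45, 45, -49, 32]

(re-executing from step 1 with the substitution; state before step 1: [-9, -5])
step 1 (MUL): [45]
step 2 (DUP): [45, 45]
step 3 (DUP): [45, 45, 45]
step 4 (PUSH -49): [45, 45, 45, -49]
step 5 (PUSH 32): [45, 45, 45, -49, 32]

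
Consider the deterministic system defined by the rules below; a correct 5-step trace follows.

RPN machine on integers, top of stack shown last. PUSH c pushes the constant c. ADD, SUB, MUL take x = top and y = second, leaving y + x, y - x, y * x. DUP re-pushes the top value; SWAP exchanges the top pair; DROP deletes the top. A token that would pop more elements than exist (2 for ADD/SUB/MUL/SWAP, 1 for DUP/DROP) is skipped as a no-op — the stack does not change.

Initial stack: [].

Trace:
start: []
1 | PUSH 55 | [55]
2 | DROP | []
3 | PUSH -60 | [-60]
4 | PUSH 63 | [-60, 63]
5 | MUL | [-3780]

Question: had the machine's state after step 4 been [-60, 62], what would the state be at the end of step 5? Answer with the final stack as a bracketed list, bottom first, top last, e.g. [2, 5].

[-3720]

state after step 4 := [-60, 62]
5 | MUL | [-3720]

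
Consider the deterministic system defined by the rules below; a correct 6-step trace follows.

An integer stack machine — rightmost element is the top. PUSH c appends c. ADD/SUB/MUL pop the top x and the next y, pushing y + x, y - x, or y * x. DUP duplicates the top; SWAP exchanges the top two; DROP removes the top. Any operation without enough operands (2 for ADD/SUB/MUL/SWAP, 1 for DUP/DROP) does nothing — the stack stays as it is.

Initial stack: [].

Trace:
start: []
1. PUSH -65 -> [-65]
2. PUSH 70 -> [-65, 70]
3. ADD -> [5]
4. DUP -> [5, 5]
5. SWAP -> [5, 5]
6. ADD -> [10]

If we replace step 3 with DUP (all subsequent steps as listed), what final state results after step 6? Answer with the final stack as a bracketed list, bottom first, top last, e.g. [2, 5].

[-65, 70, 140]

(re-executing from step 3 with the substitution; state before step 3: [-65, 70])
3. DUP -> [-65, 70, 70]
4. DUP -> [-65, 70, 70, 70]
5. SWAP -> [-65, 70, 70, 70]
6. ADD -> [-65, 70, 140]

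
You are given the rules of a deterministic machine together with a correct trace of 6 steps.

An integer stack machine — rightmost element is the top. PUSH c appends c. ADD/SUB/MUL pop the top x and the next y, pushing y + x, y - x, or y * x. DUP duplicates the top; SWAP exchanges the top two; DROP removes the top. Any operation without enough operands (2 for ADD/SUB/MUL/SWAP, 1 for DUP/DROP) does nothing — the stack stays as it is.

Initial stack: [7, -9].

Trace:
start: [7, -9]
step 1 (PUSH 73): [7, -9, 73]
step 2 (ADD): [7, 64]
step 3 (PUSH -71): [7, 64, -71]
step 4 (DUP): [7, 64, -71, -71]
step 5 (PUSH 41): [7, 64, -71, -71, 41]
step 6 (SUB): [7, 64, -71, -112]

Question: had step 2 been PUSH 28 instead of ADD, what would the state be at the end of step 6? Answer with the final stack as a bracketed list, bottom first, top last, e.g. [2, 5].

(re-executing from step 2 with the substitution; state before step 2: [7, -9, 73])
step 2 (PUSH 28): [7, -9, 73, 28]
step 3 (PUSH -71): [7, -9, 73, 28, -71]
step 4 (DUP): [7, -9, 73, 28, -71, -71]
step 5 (PUSH 41): [7, -9, 73, 28, -71, -71, 41]
step 6 (SUB): [7, -9, 73, 28, -71, -112]

[7, -9, 73, 28, -71, -112]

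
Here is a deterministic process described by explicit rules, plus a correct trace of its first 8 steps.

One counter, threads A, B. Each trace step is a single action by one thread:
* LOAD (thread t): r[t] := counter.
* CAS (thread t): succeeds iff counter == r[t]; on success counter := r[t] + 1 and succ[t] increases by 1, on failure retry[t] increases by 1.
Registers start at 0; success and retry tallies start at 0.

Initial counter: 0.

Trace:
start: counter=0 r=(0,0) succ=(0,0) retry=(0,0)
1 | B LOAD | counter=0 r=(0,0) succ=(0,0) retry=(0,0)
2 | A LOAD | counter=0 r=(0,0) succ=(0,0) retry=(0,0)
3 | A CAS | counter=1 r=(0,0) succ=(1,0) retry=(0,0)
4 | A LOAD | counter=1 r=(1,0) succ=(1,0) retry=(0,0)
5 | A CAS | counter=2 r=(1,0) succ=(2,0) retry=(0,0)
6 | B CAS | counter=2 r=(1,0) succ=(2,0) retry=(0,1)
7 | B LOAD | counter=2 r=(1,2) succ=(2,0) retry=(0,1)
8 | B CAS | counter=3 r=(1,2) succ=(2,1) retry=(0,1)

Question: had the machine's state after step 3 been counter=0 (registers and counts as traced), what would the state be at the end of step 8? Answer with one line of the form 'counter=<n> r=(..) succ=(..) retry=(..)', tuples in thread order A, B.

state after step 3 := counter=0 r=(0,0) succ=(1,0) retry=(0,0)
4 | A LOAD | counter=0 r=(0,0) succ=(1,0) retry=(0,0)
5 | A CAS | counter=1 r=(0,0) succ=(2,0) retry=(0,0)
6 | B CAS | counter=1 r=(0,0) succ=(2,0) retry=(0,1)
7 | B LOAD | counter=1 r=(0,1) succ=(2,0) retry=(0,1)
8 | B CAS | counter=2 r=(0,1) succ=(2,1) retry=(0,1)

counter=2 r=(0,1) succ=(2,1) retry=(0,1)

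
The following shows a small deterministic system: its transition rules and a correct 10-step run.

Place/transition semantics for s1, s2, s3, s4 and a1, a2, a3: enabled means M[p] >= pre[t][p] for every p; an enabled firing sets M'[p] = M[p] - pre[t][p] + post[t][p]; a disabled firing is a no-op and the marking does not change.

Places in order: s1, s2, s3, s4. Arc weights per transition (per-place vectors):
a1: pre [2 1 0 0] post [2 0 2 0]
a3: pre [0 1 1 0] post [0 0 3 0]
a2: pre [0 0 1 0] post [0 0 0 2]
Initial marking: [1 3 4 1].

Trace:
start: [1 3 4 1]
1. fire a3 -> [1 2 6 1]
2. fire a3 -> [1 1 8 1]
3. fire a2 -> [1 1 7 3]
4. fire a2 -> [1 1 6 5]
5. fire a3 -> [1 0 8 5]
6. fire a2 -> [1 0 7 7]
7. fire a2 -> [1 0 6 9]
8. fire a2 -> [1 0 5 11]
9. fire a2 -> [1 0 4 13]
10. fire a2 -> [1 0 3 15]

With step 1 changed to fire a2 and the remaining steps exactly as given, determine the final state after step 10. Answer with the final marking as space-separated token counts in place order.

1 1 0 17

(re-executing from step 1 with the substitution; state before step 1: [1 3 4 1])
1. fire a2 -> [1 3 3 3]
2. fire a3 -> [1 2 5 3]
3. fire a2 -> [1 2 4 5]
4. fire a2 -> [1 2 3 7]
5. fire a3 -> [1 1 5 7]
6. fire a2 -> [1 1 4 9]
7. fire a2 -> [1 1 3 11]
8. fire a2 -> [1 1 2 13]
9. fire a2 -> [1 1 1 15]
10. fire a2 -> [1 1 0 17]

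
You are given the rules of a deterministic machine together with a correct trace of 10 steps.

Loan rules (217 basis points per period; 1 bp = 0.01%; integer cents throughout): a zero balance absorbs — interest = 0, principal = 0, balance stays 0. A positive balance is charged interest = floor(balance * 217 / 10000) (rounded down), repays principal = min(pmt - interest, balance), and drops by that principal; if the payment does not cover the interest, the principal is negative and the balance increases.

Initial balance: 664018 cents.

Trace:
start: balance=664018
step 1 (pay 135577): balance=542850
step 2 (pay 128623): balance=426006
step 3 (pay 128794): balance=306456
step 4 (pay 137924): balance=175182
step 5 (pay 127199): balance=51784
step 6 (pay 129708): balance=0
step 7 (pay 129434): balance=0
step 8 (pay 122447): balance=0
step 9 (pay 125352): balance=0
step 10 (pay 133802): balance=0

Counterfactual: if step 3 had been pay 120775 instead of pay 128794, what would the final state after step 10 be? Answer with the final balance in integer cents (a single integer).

(re-executing from step 3 with the substitution; state before step 3: balance=426006)
step 3 (pay 120775): balance=314475
step 4 (pay 137924): balance=183375
step 5 (pay 127199): balance=60155
step 6 (pay 129708): balance=0
step 7 (pay 129434): balance=0
step 8 (pay 122447): balance=0
step 9 (pay 125352): balance=0
step 10 (pay 133802): balance=0

0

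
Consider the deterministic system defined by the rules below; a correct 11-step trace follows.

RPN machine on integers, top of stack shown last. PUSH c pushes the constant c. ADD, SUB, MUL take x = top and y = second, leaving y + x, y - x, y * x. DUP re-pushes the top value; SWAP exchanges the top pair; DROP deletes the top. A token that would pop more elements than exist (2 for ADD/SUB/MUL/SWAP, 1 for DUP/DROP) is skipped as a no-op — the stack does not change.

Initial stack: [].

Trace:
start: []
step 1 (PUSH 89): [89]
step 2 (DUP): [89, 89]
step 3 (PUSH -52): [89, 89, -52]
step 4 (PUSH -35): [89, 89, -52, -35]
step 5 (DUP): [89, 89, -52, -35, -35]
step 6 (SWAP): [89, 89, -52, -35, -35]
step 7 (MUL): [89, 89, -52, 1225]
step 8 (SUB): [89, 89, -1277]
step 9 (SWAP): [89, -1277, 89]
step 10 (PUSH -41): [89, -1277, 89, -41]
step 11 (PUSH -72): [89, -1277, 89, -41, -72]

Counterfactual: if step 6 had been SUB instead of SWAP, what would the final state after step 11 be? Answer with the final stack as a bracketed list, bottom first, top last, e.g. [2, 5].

[89, 89, -41, -72]

(re-executing from step 6 with the substitution; state before step 6: [89, 89, -52, -35, -35])
step 6 (SUB): [89, 89, -52, 0]
step 7 (MUL): [89, 89, 0]
step 8 (SUB): [89, 89]
step 9 (SWAP): [89, 89]
step 10 (PUSH -41): [89, 89, -41]
step 11 (PUSH -72): [89, 89, -41, -72]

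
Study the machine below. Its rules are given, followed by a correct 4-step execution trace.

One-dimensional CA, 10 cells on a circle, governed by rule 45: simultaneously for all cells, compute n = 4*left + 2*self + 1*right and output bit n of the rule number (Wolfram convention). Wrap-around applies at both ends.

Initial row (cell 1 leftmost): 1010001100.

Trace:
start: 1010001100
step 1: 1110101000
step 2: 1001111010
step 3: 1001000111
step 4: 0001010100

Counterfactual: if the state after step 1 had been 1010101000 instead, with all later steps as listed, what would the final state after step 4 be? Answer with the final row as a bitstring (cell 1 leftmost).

0011110100

state after step 1 := 1010101000
step 2: 1111111010
step 3: 1000000111
step 4: 0011110100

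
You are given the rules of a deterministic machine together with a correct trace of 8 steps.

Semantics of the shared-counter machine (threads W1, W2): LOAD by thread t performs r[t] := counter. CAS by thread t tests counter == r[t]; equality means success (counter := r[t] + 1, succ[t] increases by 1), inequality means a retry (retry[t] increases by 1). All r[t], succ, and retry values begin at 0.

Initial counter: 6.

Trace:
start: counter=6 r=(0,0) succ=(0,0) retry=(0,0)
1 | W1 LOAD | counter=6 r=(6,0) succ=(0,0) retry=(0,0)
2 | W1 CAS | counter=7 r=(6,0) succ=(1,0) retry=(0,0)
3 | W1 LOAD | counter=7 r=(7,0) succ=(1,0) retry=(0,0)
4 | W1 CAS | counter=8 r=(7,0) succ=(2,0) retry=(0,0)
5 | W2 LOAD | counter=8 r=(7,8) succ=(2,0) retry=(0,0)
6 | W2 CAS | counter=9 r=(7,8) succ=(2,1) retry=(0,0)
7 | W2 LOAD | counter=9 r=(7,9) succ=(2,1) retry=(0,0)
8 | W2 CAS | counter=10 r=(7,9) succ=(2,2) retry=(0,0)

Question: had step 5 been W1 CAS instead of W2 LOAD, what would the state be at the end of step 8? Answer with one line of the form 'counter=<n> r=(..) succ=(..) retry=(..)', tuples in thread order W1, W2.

(re-executing from step 5 with the substitution; state before step 5: counter=8 r=(7,0) succ=(2,0) retry=(0,0))
5 | W1 CAS | counter=8 r=(7,0) succ=(2,0) retry=(1,0)
6 | W2 CAS | counter=8 r=(7,0) succ=(2,0) retry=(1,1)
7 | W2 LOAD | counter=8 r=(7,8) succ=(2,0) retry=(1,1)
8 | W2 CAS | counter=9 r=(7,8) succ=(2,1) retry=(1,1)

counter=9 r=(7,8) succ=(2,1) retry=(1,1)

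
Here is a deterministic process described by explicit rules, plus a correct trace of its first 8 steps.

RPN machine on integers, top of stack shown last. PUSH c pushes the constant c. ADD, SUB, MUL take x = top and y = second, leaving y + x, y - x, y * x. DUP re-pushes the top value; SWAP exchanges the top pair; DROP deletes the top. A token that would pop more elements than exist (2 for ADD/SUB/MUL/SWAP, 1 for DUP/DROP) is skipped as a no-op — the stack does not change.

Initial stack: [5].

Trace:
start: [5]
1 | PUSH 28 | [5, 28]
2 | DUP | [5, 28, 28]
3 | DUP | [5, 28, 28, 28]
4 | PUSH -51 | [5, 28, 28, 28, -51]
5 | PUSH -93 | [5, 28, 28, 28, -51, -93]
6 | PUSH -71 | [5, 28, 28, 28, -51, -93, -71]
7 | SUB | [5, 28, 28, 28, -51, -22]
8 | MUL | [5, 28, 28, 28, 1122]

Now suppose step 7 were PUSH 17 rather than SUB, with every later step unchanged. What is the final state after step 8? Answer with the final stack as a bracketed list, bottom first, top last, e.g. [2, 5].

(re-executing from step 7 with the substitution; state before step 7: [5, 28, 28, 28, -51, -93, -71])
7 | PUSH 17 | [5, 28, 28, 28, -51, -93, -71, 17]
8 | MUL | [5, 28, 28, 28, -51, -93, -1207]

[5, 28, 28, 28, -51, -93, -1207]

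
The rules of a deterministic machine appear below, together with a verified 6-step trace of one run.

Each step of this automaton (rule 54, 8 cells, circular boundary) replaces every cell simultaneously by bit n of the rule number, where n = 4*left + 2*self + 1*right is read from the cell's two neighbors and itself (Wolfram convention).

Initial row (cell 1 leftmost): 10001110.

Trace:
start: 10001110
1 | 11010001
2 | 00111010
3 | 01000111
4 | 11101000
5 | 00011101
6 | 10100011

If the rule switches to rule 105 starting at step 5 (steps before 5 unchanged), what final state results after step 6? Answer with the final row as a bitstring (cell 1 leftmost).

01110001

(re-executing steps 5..6 under rule 105; state before step 5: 11101000)
5 | 10110010
6 | 01110001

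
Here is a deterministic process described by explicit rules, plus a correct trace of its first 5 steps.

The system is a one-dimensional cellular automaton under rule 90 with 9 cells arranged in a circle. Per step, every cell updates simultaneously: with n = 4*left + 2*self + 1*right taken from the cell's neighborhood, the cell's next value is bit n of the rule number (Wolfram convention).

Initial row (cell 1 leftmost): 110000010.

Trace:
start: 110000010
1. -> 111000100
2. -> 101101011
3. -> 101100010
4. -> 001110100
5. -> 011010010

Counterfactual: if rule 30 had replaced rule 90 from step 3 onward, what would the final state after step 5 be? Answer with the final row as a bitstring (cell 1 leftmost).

010000010

(re-executing steps 3..5 under rule 30; state before step 3: 101101011)
3. -> 001001010
4. -> 011111011
5. -> 010000010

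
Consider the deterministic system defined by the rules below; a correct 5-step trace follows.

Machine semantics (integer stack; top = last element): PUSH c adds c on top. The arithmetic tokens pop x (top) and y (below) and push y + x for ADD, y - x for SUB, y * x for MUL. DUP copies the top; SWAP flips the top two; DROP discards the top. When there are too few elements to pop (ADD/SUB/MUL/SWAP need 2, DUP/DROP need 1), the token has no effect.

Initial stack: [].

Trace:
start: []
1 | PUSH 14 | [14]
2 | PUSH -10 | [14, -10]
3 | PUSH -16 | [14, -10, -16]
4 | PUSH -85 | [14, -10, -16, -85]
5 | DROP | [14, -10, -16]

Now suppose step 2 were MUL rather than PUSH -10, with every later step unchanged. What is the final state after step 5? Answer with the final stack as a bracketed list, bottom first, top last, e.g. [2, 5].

[14, -16]

(re-executing from step 2 with the substitution; state before step 2: [14])
2 | MUL | [14]
3 | PUSH -16 | [14, -16]
4 | PUSH -85 | [14, -16, -85]
5 | DROP | [14, -16]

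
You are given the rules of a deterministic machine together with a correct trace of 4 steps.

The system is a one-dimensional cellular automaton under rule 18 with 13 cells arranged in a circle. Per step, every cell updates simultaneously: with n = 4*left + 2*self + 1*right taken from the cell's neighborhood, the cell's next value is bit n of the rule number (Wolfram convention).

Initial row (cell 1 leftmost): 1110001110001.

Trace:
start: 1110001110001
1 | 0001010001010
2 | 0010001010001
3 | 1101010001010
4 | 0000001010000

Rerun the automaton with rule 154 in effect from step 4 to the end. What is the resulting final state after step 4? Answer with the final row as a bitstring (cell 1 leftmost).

1000001010000

(re-executing step 4 under rule 154; state before step 4: 1101010001010)
4 | 1000001010000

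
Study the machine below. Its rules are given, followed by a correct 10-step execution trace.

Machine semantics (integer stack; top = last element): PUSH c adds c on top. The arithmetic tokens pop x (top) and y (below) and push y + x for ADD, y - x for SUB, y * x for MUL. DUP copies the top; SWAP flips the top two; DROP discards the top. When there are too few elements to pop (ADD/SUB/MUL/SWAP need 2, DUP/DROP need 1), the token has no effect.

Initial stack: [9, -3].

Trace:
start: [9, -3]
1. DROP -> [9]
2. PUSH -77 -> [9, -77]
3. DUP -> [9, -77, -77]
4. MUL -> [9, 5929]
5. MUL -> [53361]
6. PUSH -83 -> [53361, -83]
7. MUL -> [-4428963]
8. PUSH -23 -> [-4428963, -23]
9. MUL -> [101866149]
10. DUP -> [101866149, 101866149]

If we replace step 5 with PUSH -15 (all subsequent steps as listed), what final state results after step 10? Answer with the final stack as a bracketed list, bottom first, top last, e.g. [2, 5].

(re-executing from step 5 with the substitution; state before step 5: [9, 5929])
5. PUSH -15 -> [9, 5929, -15]
6. PUSH -83 -> [9, 5929, -15, -83]
7. MUL -> [9, 5929, 1245]
8. PUSH -23 -> [9, 5929, 1245, -23]
9. MUL -> [9, 5929, -28635]
10. DUP -> [9, 5929, -28635, -28635]

[9, 5929, -28635, -28635]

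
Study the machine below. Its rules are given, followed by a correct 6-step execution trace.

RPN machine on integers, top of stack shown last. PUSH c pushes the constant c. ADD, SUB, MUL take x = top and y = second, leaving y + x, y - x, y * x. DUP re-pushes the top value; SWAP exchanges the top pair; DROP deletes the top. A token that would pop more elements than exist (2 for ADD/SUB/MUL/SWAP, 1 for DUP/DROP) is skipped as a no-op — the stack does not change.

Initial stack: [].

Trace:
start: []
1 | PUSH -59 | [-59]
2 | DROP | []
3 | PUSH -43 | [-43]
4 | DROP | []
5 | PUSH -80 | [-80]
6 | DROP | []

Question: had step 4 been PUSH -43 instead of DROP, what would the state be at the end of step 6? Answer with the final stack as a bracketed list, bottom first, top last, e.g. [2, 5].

[-43, -43]

(re-executing from step 4 with the substitution; state before step 4: [-43])
4 | PUSH -43 | [-43, -43]
5 | PUSH -80 | [-43, -43, -80]
6 | DROP | [-43, -43]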